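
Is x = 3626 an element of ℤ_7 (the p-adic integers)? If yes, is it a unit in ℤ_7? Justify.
x ∈ ℤ_7 but not a unit; v_7(x) = 2 > 0

ℤ_7 = {x ∈ ℚ_7 : v_7(x) ≥ 0} and ℤ_7^× = {x ∈ ℤ_7 : v_7(x) = 0}. Here v_7(3626) = v_7(num) − v_7(den) = 2; compare against these criteria.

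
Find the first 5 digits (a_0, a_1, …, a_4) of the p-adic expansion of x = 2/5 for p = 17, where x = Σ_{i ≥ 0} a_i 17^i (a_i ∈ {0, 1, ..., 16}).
(a_0, …, a_4) = (14, 6, 3, 10, 13)

v_17(2/5) = 0 (numerator and denominator both coprime to 17), so x ∈ ℤ_17^×. Compute digits iteratively via a_i = x_i mod 17, x_{i+1} = (x_i − a_i)/17, with x_0 = x:
  x_0 = 2/5;  a_0 = 14;  x_1 = (x_0 − 14)/17 = -4/5
  x_1 = -4/5;  a_1 = 6;  x_2 = (x_1 − 6)/17 = -2/5
  x_2 = -2/5;  a_2 = 3;  x_3 = (x_2 − 3)/17 = -1/5
  x_3 = -1/5;  a_3 = 10;  x_4 = (x_3 − 10)/17 = -3/5
  x_4 = -3/5;  a_4 = 13;  x_5 = (x_4 − 13)/17 = -4/5
Digits: (14, 6, 3, 10, 13).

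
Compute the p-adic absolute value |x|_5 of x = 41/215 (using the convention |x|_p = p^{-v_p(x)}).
|41/215|_5 = 5

Step 1 — compute v_5(x) by factoring powers of 5 out of the numerator and denominator: v_5(41/215) = -1. Step 2 — apply |x|_p = p^{-v_p(x)} = 5^{1} = 5.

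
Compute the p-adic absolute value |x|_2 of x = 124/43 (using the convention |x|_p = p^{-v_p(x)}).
|124/43|_2 = 1/4

Step 1 — compute v_2(x) by factoring powers of 2 out of the numerator and denominator: v_2(124/43) = 2. Step 2 — apply |x|_p = p^{-v_p(x)} = 2^{-2} = 1/4.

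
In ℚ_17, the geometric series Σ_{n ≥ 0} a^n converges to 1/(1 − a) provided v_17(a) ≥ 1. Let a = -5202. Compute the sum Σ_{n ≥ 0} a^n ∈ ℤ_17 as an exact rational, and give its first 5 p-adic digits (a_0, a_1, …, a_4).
Σ a^n = 1/(1 − a) = 1/5203;  first 5 digits = (1, 0, 16, 15, 0)

v_17(a) = 2 ≥ 1, so the series converges in ℤ_17 to 1/(1 − a) = 1/(1 − (-5202)) = 1/5203. Expand this rational in ℤ_17: compute digits iteratively via d_i = x_i mod 17, x_{i+1} = (x_i − d_i)/17. The first 5 digits are (1, 0, 16, 15, 0).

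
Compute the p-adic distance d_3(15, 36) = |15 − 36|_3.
d_3(15, 36) = 1/3

Step 1 — x − y = 15 − 36 = -21. Step 2 — v_3(-21) = 1 (factor: -21 = −(3^1 · 7); the sign does not affect v_p). Step 3 — |x − y|_3 = 3^{-1} = 1/3.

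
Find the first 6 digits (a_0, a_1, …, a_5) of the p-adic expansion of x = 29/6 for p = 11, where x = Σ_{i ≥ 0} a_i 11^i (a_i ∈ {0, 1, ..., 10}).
(a_0, …, a_5) = (3, 2, 9, 1, 9, 1)

v_11(29/6) = 0 (numerator and denominator both coprime to 11), so x ∈ ℤ_11^×. Compute digits iteratively via a_i = x_i mod 11, x_{i+1} = (x_i − a_i)/11, with x_0 = x:
  x_0 = 29/6;  a_0 = 3;  x_1 = (x_0 − 3)/11 = 1/6
  x_1 = 1/6;  a_1 = 2;  x_2 = (x_1 − 2)/11 = -1/6
  x_2 = -1/6;  a_2 = 9;  x_3 = (x_2 − 9)/11 = -5/6
  x_3 = -5/6;  a_3 = 1;  x_4 = (x_3 − 1)/11 = -1/6
  x_4 = -1/6;  a_4 = 9;  x_5 = (x_4 − 9)/11 = -5/6
  x_5 = -5/6;  a_5 = 1;  x_6 = (x_5 − 1)/11 = -1/6
Digits: (3, 2, 9, 1, 9, 1).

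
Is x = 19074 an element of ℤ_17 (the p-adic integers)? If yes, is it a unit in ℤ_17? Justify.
x ∈ ℤ_17 but not a unit; v_17(x) = 2 > 0

ℤ_17 = {x ∈ ℚ_17 : v_17(x) ≥ 0} and ℤ_17^× = {x ∈ ℤ_17 : v_17(x) = 0}. Here v_17(19074) = v_17(num) − v_17(den) = 2; compare against these criteria.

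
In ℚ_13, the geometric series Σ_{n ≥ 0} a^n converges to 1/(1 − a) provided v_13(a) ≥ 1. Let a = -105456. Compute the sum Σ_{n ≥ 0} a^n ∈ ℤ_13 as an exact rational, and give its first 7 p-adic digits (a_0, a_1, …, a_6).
Σ a^n = 1/(1 − a) = 1/105457;  first 7 digits = (1, 0, 0, 4, 9, 12, 2)

v_13(a) = 3 ≥ 1, so the series converges in ℤ_13 to 1/(1 − a) = 1/(1 − (-105456)) = 1/105457. Expand this rational in ℤ_13: compute digits iteratively via d_i = x_i mod 13, x_{i+1} = (x_i − d_i)/13. The first 7 digits are (1, 0, 0, 4, 9, 12, 2).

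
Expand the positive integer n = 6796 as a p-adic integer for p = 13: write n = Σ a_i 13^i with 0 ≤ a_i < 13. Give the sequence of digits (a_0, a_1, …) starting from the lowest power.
(a_0, a_1, …) = (10, 2, 1, 3)

Repeated division by 13 gives the digits low-to-high: 6796 = 10 + 2·13^1 + 1·13^2 + 3·13^3. Digit sequence: (10, 2, 1, 3).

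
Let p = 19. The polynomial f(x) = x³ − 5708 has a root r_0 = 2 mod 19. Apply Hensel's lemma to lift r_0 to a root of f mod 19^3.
r_2 = 838 (mod 6859)

Hensel: r_{i+1} = r_i − f(r_i)/f′(r_i) mod 19^{i+2}, where f′(x) = 3x². Iterate:
  r_0 = 2 (mod 19)
  r_1 = 116 (mod 361)
  r_2 = 838 (mod 6859)
Final: r = 838 with f(r) ≡ 0 mod 19^3.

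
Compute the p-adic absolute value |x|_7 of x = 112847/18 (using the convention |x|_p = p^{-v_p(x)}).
|112847/18|_7 = 1/2401

Step 1 — compute v_7(x) by factoring powers of 7 out of the numerator and denominator: v_7(112847/18) = 4. Step 2 — apply |x|_p = p^{-v_p(x)} = 7^{-4} = 1/2401.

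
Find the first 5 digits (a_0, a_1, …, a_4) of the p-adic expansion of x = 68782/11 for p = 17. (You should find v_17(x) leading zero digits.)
(a_0, …, a_4) = (0, 0, 0, 9, 15)

v_17(68782/11) = 3, so a_0 = ... = a_2 = 0. Factor out: x = 17^3 · u with u = 14/11 a unit in ℤ_17. Expand u iteratively via a_{v+i} = u_i mod 17, u_{i+1} = (u_i − a_{v+i})/17:
  u_0 = 14/11;  a_3 = 9;  u_1 = (u_0 − 9)/17 = -5/11
  u_1 = -5/11;  a_4 = 15;  u_2 = (u_1 − 15)/17 = -10/11
Digits: (0, 0, 0, 9, 15).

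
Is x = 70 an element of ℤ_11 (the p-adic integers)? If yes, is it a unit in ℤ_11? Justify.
x ∈ ℤ_11^× (unit); v_11(x) = 0

ℤ_11 = {x ∈ ℚ_11 : v_11(x) ≥ 0} and ℤ_11^× = {x ∈ ℤ_11 : v_11(x) = 0}. Here v_11(70) = v_11(num) − v_11(den) = 0; compare against these criteria.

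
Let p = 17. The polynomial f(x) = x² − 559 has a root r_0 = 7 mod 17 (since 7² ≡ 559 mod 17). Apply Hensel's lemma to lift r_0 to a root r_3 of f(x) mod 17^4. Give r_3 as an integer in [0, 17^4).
r_3 = 77289 (mod 83521)

Hensel's recurrence: r_{i+1} = r_i − f(r_i)·(f′(r_i))^{-1} mod 17^{i+2}, with f′(x) = 2x. Iterate:
  r_0 = 7 (mod 17)
  r_1 = 126 (mod 289)
  r_2 = 3594 (mod 4913)
  r_3 = 77289 (mod 83521)
Final: r_3 = 77289, and one checks f(r_3) ≡ 0 mod 17^4.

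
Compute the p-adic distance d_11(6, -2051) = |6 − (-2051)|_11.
d_11(6, -2051) = 1/121

Step 1 — x − y = 6 − (-2051) = 2057. Step 2 — v_11(2057) = 2 (factor: 2057 = (11^2 · 17); the sign does not affect v_p). Step 3 — |x − y|_11 = 11^{-2} = 1/121.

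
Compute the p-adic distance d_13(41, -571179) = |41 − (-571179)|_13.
d_13(41, -571179) = 1/28561

Step 1 — x − y = 41 − (-571179) = 571220. Step 2 — v_13(571220) = 4 (factor: 571220 = (13^4 · 20); the sign does not affect v_p). Step 3 — |x − y|_13 = 13^{-4} = 1/28561.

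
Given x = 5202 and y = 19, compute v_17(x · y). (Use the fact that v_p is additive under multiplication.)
v_17(98838) = 2

v_p(x) = 2 (factor: 5202 = 17^2 · 18); v_p(y) = 0 (factor: 19 = 17^0 · 19). Additivity: v_p(xy) = v_p(x) + v_p(y) = 2 + 0 = 2. (Direct check: xy = 98838 = 17^2 · (342).)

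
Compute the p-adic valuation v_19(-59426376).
v_19(-59426376) = 5

v_19(n) is the largest exponent k such that 19^k divides n. Factor out: -59426376 = -19^5 · 24. (Sign doesn't affect v_p.) So v_19(-59426376) = 5.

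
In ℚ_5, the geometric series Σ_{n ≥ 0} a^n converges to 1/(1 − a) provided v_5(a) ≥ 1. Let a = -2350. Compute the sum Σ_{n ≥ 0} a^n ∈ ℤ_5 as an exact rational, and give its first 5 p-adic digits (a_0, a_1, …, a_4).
Σ a^n = 1/(1 − a) = 1/2351;  first 5 digits = (1, 0, 1, 1, 2)

v_5(a) = 2 ≥ 1, so the series converges in ℤ_5 to 1/(1 − a) = 1/(1 − (-2350)) = 1/2351. Expand this rational in ℤ_5: compute digits iteratively via d_i = x_i mod 5, x_{i+1} = (x_i − d_i)/5. The first 5 digits are (1, 0, 1, 1, 2).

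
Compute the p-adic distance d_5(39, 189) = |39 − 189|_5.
d_5(39, 189) = 1/25

Step 1 — x − y = 39 − 189 = -150. Step 2 — v_5(-150) = 2 (factor: -150 = −(5^2 · 6); the sign does not affect v_p). Step 3 — |x − y|_5 = 5^{-2} = 1/25.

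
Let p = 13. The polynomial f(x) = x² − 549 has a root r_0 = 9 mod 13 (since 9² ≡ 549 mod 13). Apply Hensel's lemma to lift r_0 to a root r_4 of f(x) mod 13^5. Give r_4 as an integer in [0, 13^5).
r_4 = 218721 (mod 371293)

Hensel's recurrence: r_{i+1} = r_i − f(r_i)·(f′(r_i))^{-1} mod 13^{i+2}, with f′(x) = 2x. Iterate:
  r_0 = 9 (mod 13)
  r_1 = 35 (mod 169)
  r_2 = 1218 (mod 2197)
  r_3 = 18794 (mod 28561)
  r_4 = 218721 (mod 371293)
Final: r_4 = 218721, and one checks f(r_4) ≡ 0 mod 13^5.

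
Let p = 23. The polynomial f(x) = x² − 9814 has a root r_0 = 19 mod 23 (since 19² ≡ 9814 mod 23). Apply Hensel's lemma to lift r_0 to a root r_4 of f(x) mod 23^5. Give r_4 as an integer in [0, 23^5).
r_4 = 3834947 (mod 6436343)

Hensel's recurrence: r_{i+1} = r_i − f(r_i)·(f′(r_i))^{-1} mod 23^{i+2}, with f′(x) = 2x. Iterate:
  r_0 = 19 (mod 23)
  r_1 = 226 (mod 529)
  r_2 = 2342 (mod 12167)
  r_3 = 197014 (mod 279841)
  r_4 = 3834947 (mod 6436343)
Final: r_4 = 3834947, and one checks f(r_4) ≡ 0 mod 23^5.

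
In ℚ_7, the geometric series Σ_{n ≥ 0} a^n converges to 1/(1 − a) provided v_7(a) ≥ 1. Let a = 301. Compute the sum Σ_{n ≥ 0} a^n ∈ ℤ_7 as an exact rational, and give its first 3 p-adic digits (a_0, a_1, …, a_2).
Σ a^n = 1/(1 − a) = -1/300;  first 3 digits = (1, 1, 0)

v_7(a) = 1 ≥ 1, so the series converges in ℤ_7 to 1/(1 − a) = 1/(1 − 301) = -1/300. Expand this rational in ℤ_7: compute digits iteratively via d_i = x_i mod 7, x_{i+1} = (x_i − d_i)/7. The first 3 digits are (1, 1, 0).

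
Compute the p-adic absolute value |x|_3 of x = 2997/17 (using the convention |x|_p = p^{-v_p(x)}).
|2997/17|_3 = 1/81

Step 1 — compute v_3(x) by factoring powers of 3 out of the numerator and denominator: v_3(2997/17) = 4. Step 2 — apply |x|_p = p^{-v_p(x)} = 3^{-4} = 1/81.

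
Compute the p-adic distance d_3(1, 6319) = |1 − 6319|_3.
d_3(1, 6319) = 1/243

Step 1 — x − y = 1 − 6319 = -6318. Step 2 — v_3(-6318) = 5 (factor: -6318 = −(3^5 · 26); the sign does not affect v_p). Step 3 — |x − y|_3 = 3^{-5} = 1/243.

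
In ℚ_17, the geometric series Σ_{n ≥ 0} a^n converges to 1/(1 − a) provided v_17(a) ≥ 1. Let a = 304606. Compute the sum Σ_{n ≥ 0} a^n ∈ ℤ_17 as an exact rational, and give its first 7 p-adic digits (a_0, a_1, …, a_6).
Σ a^n = 1/(1 − a) = -1/304605;  first 7 digits = (1, 0, 0, 11, 3, 0, 2)

v_17(a) = 3 ≥ 1, so the series converges in ℤ_17 to 1/(1 − a) = 1/(1 − 304606) = -1/304605. Expand this rational in ℤ_17: compute digits iteratively via d_i = x_i mod 17, x_{i+1} = (x_i − d_i)/17. The first 7 digits are (1, 0, 0, 11, 3, 0, 2).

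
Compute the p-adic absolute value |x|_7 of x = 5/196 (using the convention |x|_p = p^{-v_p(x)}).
|5/196|_7 = 49

Step 1 — compute v_7(x) by factoring powers of 7 out of the numerator and denominator: v_7(5/196) = -2. Step 2 — apply |x|_p = p^{-v_p(x)} = 7^{2} = 49.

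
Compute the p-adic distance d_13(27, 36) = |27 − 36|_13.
d_13(27, 36) = 1

Step 1 — x − y = 27 − 36 = -9. Step 2 — v_13(-9) = 0 (factor: -9 = −(13^0 · 9); the sign does not affect v_p). Step 3 — |x − y|_13 = 13^{0} = 1.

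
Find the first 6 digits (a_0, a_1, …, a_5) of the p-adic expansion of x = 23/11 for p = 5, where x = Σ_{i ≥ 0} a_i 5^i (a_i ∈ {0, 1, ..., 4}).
(a_0, …, a_5) = (3, 3, 3, 2, 4, 0)

v_5(23/11) = 0 (numerator and denominator both coprime to 5), so x ∈ ℤ_5^×. Compute digits iteratively via a_i = x_i mod 5, x_{i+1} = (x_i − a_i)/5, with x_0 = x:
  x_0 = 23/11;  a_0 = 3;  x_1 = (x_0 − 3)/5 = -2/11
  x_1 = -2/11;  a_1 = 3;  x_2 = (x_1 − 3)/5 = -7/11
  x_2 = -7/11;  a_2 = 3;  x_3 = (x_2 − 3)/5 = -8/11
  x_3 = -8/11;  a_3 = 2;  x_4 = (x_3 − 2)/5 = -6/11
  x_4 = -6/11;  a_4 = 4;  x_5 = (x_4 − 4)/5 = -10/11
  x_5 = -10/11;  a_5 = 0;  x_6 = (x_5 − 0)/5 = -2/11
Digits: (3, 3, 3, 2, 4, 0).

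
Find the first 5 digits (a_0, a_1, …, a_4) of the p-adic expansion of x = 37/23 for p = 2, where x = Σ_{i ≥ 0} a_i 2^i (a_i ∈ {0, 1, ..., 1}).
(a_0, …, a_4) = (1, 1, 0, 0, 0)

v_2(37/23) = 0 (numerator and denominator both coprime to 2), so x ∈ ℤ_2^×. Compute digits iteratively via a_i = x_i mod 2, x_{i+1} = (x_i − a_i)/2, with x_0 = x:
  x_0 = 37/23;  a_0 = 1;  x_1 = (x_0 − 1)/2 = 7/23
  x_1 = 7/23;  a_1 = 1;  x_2 = (x_1 − 1)/2 = -8/23
  x_2 = -8/23;  a_2 = 0;  x_3 = (x_2 − 0)/2 = -4/23
  x_3 = -4/23;  a_3 = 0;  x_4 = (x_3 − 0)/2 = -2/23
  x_4 = -2/23;  a_4 = 0;  x_5 = (x_4 − 0)/2 = -1/23
Digits: (1, 1, 0, 0, 0).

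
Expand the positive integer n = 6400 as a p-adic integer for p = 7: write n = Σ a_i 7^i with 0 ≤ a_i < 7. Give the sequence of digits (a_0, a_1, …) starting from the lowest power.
(a_0, a_1, …) = (2, 4, 4, 4, 2)

Repeated division by 7 gives the digits low-to-high: 6400 = 2 + 4·7^1 + 4·7^2 + 4·7^3 + 2·7^4. Digit sequence: (2, 4, 4, 4, 2).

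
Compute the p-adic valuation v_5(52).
v_5(52) = 0

v_5(n) is the largest exponent k such that 5^k divides n. Factor out: 52 = 5^0 · 52. (Sign doesn't affect v_p.) So v_5(52) = 0.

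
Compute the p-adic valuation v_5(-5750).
v_5(-5750) = 3

v_5(n) is the largest exponent k such that 5^k divides n. Factor out: -5750 = -5^3 · 46. (Sign doesn't affect v_p.) So v_5(-5750) = 3.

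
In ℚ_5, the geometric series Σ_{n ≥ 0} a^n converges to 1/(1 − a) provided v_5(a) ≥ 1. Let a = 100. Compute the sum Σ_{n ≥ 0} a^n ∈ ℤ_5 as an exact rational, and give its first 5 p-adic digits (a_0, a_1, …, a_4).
Σ a^n = 1/(1 − a) = -1/99;  first 5 digits = (1, 0, 4, 0, 1)

v_5(a) = 2 ≥ 1, so the series converges in ℤ_5 to 1/(1 − a) = 1/(1 − 100) = -1/99. Expand this rational in ℤ_5: compute digits iteratively via d_i = x_i mod 5, x_{i+1} = (x_i − d_i)/5. The first 5 digits are (1, 0, 4, 0, 1).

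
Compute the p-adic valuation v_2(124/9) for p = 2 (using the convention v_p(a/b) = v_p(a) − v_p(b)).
v_2(124/9) = 2

Factor powers of 2 from the numerator and denominator of the reduced fraction: 124 = 2^2 · 31 and 9 = 2^0 · 9. Apply v_p(a/b) = v_p(a) − v_p(b): v_2(124/9) = 2 − 0 = 2.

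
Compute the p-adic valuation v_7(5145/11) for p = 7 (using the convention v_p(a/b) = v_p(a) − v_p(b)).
v_7(5145/11) = 3

Factor powers of 7 from the numerator and denominator of the reduced fraction: 5145 = 7^3 · 15 and 11 = 7^0 · 11. Apply v_p(a/b) = v_p(a) − v_p(b): v_7(5145/11) = 3 − 0 = 3.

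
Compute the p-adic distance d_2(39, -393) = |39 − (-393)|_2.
d_2(39, -393) = 1/16

Step 1 — x − y = 39 − (-393) = 432. Step 2 — v_2(432) = 4 (factor: 432 = (2^4 · 27); the sign does not affect v_p). Step 3 — |x − y|_2 = 2^{-4} = 1/16.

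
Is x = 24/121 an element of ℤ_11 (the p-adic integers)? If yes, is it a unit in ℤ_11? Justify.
x ∉ ℤ_11 (v_11(x) = -2 < 0)

ℤ_11 = {x ∈ ℚ_11 : v_11(x) ≥ 0} and ℤ_11^× = {x ∈ ℤ_11 : v_11(x) = 0}. Here v_11(24/121) = v_11(num) − v_11(den) = -2; compare against these criteria.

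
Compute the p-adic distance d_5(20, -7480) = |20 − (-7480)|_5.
d_5(20, -7480) = 1/625

Step 1 — x − y = 20 − (-7480) = 7500. Step 2 — v_5(7500) = 4 (factor: 7500 = (5^4 · 12); the sign does not affect v_p). Step 3 — |x − y|_5 = 5^{-4} = 1/625.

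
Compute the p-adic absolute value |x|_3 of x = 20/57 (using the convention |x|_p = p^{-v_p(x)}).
|20/57|_3 = 3

Step 1 — compute v_3(x) by factoring powers of 3 out of the numerator and denominator: v_3(20/57) = -1. Step 2 — apply |x|_p = p^{-v_p(x)} = 3^{1} = 3.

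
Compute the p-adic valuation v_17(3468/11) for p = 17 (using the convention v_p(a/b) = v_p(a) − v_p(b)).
v_17(3468/11) = 2

Factor powers of 17 from the numerator and denominator of the reduced fraction: 3468 = 17^2 · 12 and 11 = 17^0 · 11. Apply v_p(a/b) = v_p(a) − v_p(b): v_17(3468/11) = 2 − 0 = 2.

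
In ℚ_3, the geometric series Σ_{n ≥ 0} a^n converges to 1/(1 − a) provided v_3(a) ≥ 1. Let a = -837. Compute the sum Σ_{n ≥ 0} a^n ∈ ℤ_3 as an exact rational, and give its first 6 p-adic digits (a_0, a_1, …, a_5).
Σ a^n = 1/(1 − a) = 1/838;  first 6 digits = (1, 0, 0, 2, 1, 2)

v_3(a) = 3 ≥ 1, so the series converges in ℤ_3 to 1/(1 − a) = 1/(1 − (-837)) = 1/838. Expand this rational in ℤ_3: compute digits iteratively via d_i = x_i mod 3, x_{i+1} = (x_i − d_i)/3. The first 6 digits are (1, 0, 0, 2, 1, 2).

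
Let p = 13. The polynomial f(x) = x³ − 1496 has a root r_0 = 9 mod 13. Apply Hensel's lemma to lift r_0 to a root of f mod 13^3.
r_2 = 1803 (mod 2197)

Hensel: r_{i+1} = r_i − f(r_i)/f′(r_i) mod 13^{i+2}, where f′(x) = 3x². Iterate:
  r_0 = 9 (mod 13)
  r_1 = 113 (mod 169)
  r_2 = 1803 (mod 2197)
Final: r = 1803 with f(r) ≡ 0 mod 13^3.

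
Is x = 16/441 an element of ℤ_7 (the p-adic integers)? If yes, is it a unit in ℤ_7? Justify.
x ∉ ℤ_7 (v_7(x) = -2 < 0)

ℤ_7 = {x ∈ ℚ_7 : v_7(x) ≥ 0} and ℤ_7^× = {x ∈ ℤ_7 : v_7(x) = 0}. Here v_7(16/441) = v_7(num) − v_7(den) = -2; compare against these criteria.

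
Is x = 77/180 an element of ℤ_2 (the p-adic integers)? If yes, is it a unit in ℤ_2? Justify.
x ∉ ℤ_2 (v_2(x) = -2 < 0)

ℤ_2 = {x ∈ ℚ_2 : v_2(x) ≥ 0} and ℤ_2^× = {x ∈ ℤ_2 : v_2(x) = 0}. Here v_2(77/180) = v_2(num) − v_2(den) = -2; compare against these criteria.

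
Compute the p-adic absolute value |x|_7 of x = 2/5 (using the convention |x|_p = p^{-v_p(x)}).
|2/5|_7 = 1

Step 1 — compute v_7(x) by factoring powers of 7 out of the numerator and denominator: v_7(2/5) = 0. Step 2 — apply |x|_p = p^{-v_p(x)} = 7^{0} = 1.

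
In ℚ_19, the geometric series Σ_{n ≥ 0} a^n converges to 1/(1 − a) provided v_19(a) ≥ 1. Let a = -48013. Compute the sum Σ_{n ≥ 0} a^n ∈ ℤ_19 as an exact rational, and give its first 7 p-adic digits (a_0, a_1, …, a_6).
Σ a^n = 1/(1 − a) = 1/48014;  first 7 digits = (1, 0, 0, 12, 18, 18, 10)

v_19(a) = 3 ≥ 1, so the series converges in ℤ_19 to 1/(1 − a) = 1/(1 − (-48013)) = 1/48014. Expand this rational in ℤ_19: compute digits iteratively via d_i = x_i mod 19, x_{i+1} = (x_i − d_i)/19. The first 7 digits are (1, 0, 0, 12, 18, 18, 10).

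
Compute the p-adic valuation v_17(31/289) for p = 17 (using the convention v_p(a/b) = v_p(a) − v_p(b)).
v_17(31/289) = -2

Factor powers of 17 from the numerator and denominator of the reduced fraction: 31 = 17^0 · 31 and 289 = 17^2 · 1. Apply v_p(a/b) = v_p(a) − v_p(b): v_17(31/289) = 0 − 2 = -2.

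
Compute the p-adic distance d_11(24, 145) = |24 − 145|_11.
d_11(24, 145) = 1/121

Step 1 — x − y = 24 − 145 = -121. Step 2 — v_11(-121) = 2 (factor: -121 = −(11^2 · 1); the sign does not affect v_p). Step 3 — |x − y|_11 = 11^{-2} = 1/121.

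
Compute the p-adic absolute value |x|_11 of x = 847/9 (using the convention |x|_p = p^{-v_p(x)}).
|847/9|_11 = 1/121

Step 1 — compute v_11(x) by factoring powers of 11 out of the numerator and denominator: v_11(847/9) = 2. Step 2 — apply |x|_p = p^{-v_p(x)} = 11^{-2} = 1/121.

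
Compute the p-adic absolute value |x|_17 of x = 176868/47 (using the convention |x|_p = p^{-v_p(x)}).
|176868/47|_17 = 1/4913

Step 1 — compute v_17(x) by factoring powers of 17 out of the numerator and denominator: v_17(176868/47) = 3. Step 2 — apply |x|_p = p^{-v_p(x)} = 17^{-3} = 1/4913.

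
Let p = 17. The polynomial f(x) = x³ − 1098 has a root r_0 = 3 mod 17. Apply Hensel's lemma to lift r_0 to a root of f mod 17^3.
r_2 = 428 (mod 4913)

Hensel: r_{i+1} = r_i − f(r_i)/f′(r_i) mod 17^{i+2}, where f′(x) = 3x². Iterate:
  r_0 = 3 (mod 17)
  r_1 = 139 (mod 289)
  r_2 = 428 (mod 4913)
Final: r = 428 with f(r) ≡ 0 mod 17^3.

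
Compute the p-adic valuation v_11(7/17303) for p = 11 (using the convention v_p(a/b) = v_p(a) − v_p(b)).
v_11(7/17303) = -3

Factor powers of 11 from the numerator and denominator of the reduced fraction: 7 = 11^0 · 7 and 17303 = 11^3 · 13. Apply v_p(a/b) = v_p(a) − v_p(b): v_11(7/17303) = 0 − 3 = -3.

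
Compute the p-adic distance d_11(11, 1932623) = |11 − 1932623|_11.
d_11(11, 1932623) = 1/161051

Step 1 — x − y = 11 − 1932623 = -1932612. Step 2 — v_11(-1932612) = 5 (factor: -1932612 = −(11^5 · 12); the sign does not affect v_p). Step 3 — |x − y|_11 = 11^{-5} = 1/161051.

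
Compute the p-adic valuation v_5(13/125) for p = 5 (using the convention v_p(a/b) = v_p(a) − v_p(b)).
v_5(13/125) = -3

Factor powers of 5 from the numerator and denominator of the reduced fraction: 13 = 5^0 · 13 and 125 = 5^3 · 1. Apply v_p(a/b) = v_p(a) − v_p(b): v_5(13/125) = 0 − 3 = -3.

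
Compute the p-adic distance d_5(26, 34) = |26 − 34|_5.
d_5(26, 34) = 1

Step 1 — x − y = 26 − 34 = -8. Step 2 — v_5(-8) = 0 (factor: -8 = −(5^0 · 8); the sign does not affect v_p). Step 3 — |x − y|_5 = 5^{0} = 1.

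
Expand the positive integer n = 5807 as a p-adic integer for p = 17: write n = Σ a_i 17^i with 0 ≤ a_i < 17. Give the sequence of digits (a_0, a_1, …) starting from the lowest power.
(a_0, a_1, …) = (10, 1, 3, 1)

Repeated division by 17 gives the digits low-to-high: 5807 = 10 + 1·17^1 + 3·17^2 + 1·17^3. Digit sequence: (10, 1, 3, 1).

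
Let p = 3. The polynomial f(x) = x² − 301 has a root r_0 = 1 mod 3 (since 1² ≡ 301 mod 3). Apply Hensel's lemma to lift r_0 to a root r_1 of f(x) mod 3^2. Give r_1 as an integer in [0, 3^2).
r_1 = 7 (mod 9)

Hensel's recurrence: r_{i+1} = r_i − f(r_i)·(f′(r_i))^{-1} mod 3^{i+2}, with f′(x) = 2x. Iterate:
  r_0 = 1 (mod 3)
  r_1 = 7 (mod 9)
Final: r_1 = 7, and one checks f(r_1) ≡ 0 mod 3^2.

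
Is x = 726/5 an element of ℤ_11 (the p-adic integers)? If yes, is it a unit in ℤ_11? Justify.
x ∈ ℤ_11 but not a unit; v_11(x) = 2 > 0

ℤ_11 = {x ∈ ℚ_11 : v_11(x) ≥ 0} and ℤ_11^× = {x ∈ ℤ_11 : v_11(x) = 0}. Here v_11(726/5) = v_11(num) − v_11(den) = 2; compare against these criteria.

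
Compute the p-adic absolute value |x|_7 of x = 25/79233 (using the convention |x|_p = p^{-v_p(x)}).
|25/79233|_7 = 2401

Step 1 — compute v_7(x) by factoring powers of 7 out of the numerator and denominator: v_7(25/79233) = -4. Step 2 — apply |x|_p = p^{-v_p(x)} = 7^{4} = 2401.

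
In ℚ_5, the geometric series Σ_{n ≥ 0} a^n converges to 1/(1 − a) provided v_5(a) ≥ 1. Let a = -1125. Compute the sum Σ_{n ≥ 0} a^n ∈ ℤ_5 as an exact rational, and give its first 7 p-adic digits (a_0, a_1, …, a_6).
Σ a^n = 1/(1 − a) = 1/1126;  first 7 digits = (1, 0, 0, 1, 3, 4, 0)

v_5(a) = 3 ≥ 1, so the series converges in ℤ_5 to 1/(1 − a) = 1/(1 − (-1125)) = 1/1126. Expand this rational in ℤ_5: compute digits iteratively via d_i = x_i mod 5, x_{i+1} = (x_i − d_i)/5. The first 7 digits are (1, 0, 0, 1, 3, 4, 0).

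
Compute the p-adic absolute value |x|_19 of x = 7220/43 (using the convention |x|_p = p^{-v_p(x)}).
|7220/43|_19 = 1/361

Step 1 — compute v_19(x) by factoring powers of 19 out of the numerator and denominator: v_19(7220/43) = 2. Step 2 — apply |x|_p = p^{-v_p(x)} = 19^{-2} = 1/361.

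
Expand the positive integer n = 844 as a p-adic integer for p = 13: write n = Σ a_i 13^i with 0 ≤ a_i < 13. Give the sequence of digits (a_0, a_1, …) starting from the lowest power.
(a_0, a_1, …) = (12, 12, 4)

Repeated division by 13 gives the digits low-to-high: 844 = 12 + 12·13^1 + 4·13^2. Digit sequence: (12, 12, 4).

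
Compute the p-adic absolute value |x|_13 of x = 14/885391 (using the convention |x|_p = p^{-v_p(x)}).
|14/885391|_13 = 28561

Step 1 — compute v_13(x) by factoring powers of 13 out of the numerator and denominator: v_13(14/885391) = -4. Step 2 — apply |x|_p = p^{-v_p(x)} = 13^{4} = 28561.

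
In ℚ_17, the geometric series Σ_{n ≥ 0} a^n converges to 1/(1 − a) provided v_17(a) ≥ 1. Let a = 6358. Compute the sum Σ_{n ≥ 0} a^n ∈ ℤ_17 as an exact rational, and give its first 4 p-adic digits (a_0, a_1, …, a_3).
Σ a^n = 1/(1 − a) = -1/6357;  first 4 digits = (1, 0, 5, 1)

v_17(a) = 2 ≥ 1, so the series converges in ℤ_17 to 1/(1 − a) = 1/(1 − 6358) = -1/6357. Expand this rational in ℤ_17: compute digits iteratively via d_i = x_i mod 17, x_{i+1} = (x_i − d_i)/17. The first 4 digits are (1, 0, 5, 1).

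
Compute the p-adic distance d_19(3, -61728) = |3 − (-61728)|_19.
d_19(3, -61728) = 1/6859

Step 1 — x − y = 3 − (-61728) = 61731. Step 2 — v_19(61731) = 3 (factor: 61731 = (19^3 · 9); the sign does not affect v_p). Step 3 — |x − y|_19 = 19^{-3} = 1/6859.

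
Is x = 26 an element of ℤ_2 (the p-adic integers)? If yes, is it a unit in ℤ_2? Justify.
x ∈ ℤ_2 but not a unit; v_2(x) = 1 > 0

ℤ_2 = {x ∈ ℚ_2 : v_2(x) ≥ 0} and ℤ_2^× = {x ∈ ℤ_2 : v_2(x) = 0}. Here v_2(26) = v_2(num) − v_2(den) = 1; compare against these criteria.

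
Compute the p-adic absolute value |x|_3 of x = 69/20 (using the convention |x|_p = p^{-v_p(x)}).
|69/20|_3 = 1/3

Step 1 — compute v_3(x) by factoring powers of 3 out of the numerator and denominator: v_3(69/20) = 1. Step 2 — apply |x|_p = p^{-v_p(x)} = 3^{-1} = 1/3.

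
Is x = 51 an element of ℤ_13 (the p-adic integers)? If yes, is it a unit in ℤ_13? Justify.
x ∈ ℤ_13^× (unit); v_13(x) = 0

ℤ_13 = {x ∈ ℚ_13 : v_13(x) ≥ 0} and ℤ_13^× = {x ∈ ℤ_13 : v_13(x) = 0}. Here v_13(51) = v_13(num) − v_13(den) = 0; compare against these criteria.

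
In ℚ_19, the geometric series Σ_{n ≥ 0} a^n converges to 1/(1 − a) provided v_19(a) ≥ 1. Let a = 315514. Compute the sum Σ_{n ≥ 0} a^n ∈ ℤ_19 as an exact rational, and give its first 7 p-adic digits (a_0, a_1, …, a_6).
Σ a^n = 1/(1 − a) = -1/315513;  first 7 digits = (1, 0, 0, 8, 2, 0, 7)

v_19(a) = 3 ≥ 1, so the series converges in ℤ_19 to 1/(1 − a) = 1/(1 − 315514) = -1/315513. Expand this rational in ℤ_19: compute digits iteratively via d_i = x_i mod 19, x_{i+1} = (x_i − d_i)/19. The first 7 digits are (1, 0, 0, 8, 2, 0, 7).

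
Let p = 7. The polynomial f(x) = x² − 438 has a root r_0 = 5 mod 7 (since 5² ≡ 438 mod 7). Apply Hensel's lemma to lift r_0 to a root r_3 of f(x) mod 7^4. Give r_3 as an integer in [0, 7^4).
r_3 = 1825 (mod 2401)

Hensel's recurrence: r_{i+1} = r_i − f(r_i)·(f′(r_i))^{-1} mod 7^{i+2}, with f′(x) = 2x. Iterate:
  r_0 = 5 (mod 7)
  r_1 = 12 (mod 49)
  r_2 = 110 (mod 343)
  r_3 = 1825 (mod 2401)
Final: r_3 = 1825, and one checks f(r_3) ≡ 0 mod 7^4.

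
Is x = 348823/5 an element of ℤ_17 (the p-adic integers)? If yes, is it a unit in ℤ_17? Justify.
x ∈ ℤ_17 but not a unit; v_17(x) = 3 > 0

ℤ_17 = {x ∈ ℚ_17 : v_17(x) ≥ 0} and ℤ_17^× = {x ∈ ℤ_17 : v_17(x) = 0}. Here v_17(348823/5) = v_17(num) − v_17(den) = 3; compare against these criteria.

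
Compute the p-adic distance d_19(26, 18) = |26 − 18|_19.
d_19(26, 18) = 1

Step 1 — x − y = 26 − 18 = 8. Step 2 — v_19(8) = 0 (factor: 8 = (19^0 · 8); the sign does not affect v_p). Step 3 — |x − y|_19 = 19^{0} = 1.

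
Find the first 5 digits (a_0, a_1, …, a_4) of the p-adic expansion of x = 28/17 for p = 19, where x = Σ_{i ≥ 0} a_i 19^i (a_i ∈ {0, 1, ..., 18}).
(a_0, …, a_4) = (5, 11, 5, 12, 15)

v_19(28/17) = 0 (numerator and denominator both coprime to 19), so x ∈ ℤ_19^×. Compute digits iteratively via a_i = x_i mod 19, x_{i+1} = (x_i − a_i)/19, with x_0 = x:
  x_0 = 28/17;  a_0 = 5;  x_1 = (x_0 − 5)/19 = -3/17
  x_1 = -3/17;  a_1 = 11;  x_2 = (x_1 − 11)/19 = -10/17
  x_2 = -10/17;  a_2 = 5;  x_3 = (x_2 − 5)/19 = -5/17
  x_3 = -5/17;  a_3 = 12;  x_4 = (x_3 − 12)/19 = -11/17
  x_4 = -11/17;  a_4 = 15;  x_5 = (x_4 − 15)/19 = -14/17
Digits: (5, 11, 5, 12, 15).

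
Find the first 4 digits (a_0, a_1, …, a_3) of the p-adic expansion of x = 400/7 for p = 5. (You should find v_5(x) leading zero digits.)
(a_0, …, a_3) = (0, 0, 3, 2)

v_5(400/7) = 2, so a_0 = ... = a_1 = 0. Factor out: x = 5^2 · u with u = 16/7 a unit in ℤ_5. Expand u iteratively via a_{v+i} = u_i mod 5, u_{i+1} = (u_i − a_{v+i})/5:
  u_0 = 16/7;  a_2 = 3;  u_1 = (u_0 − 3)/5 = -1/7
  u_1 = -1/7;  a_3 = 2;  u_2 = (u_1 − 2)/5 = -3/7
Digits: (0, 0, 3, 2).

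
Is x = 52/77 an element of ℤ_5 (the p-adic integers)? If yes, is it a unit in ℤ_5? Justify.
x ∈ ℤ_5^× (unit); v_5(x) = 0

ℤ_5 = {x ∈ ℚ_5 : v_5(x) ≥ 0} and ℤ_5^× = {x ∈ ℤ_5 : v_5(x) = 0}. Here v_5(52/77) = v_5(num) − v_5(den) = 0; compare against these criteria.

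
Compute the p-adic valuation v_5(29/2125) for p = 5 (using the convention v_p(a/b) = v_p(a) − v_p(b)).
v_5(29/2125) = -3

Factor powers of 5 from the numerator and denominator of the reduced fraction: 29 = 5^0 · 29 and 2125 = 5^3 · 17. Apply v_p(a/b) = v_p(a) − v_p(b): v_5(29/2125) = 0 − 3 = -3.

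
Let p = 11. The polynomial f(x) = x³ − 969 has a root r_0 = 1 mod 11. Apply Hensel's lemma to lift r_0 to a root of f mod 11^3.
r_2 = 1211 (mod 1331)

Hensel: r_{i+1} = r_i − f(r_i)/f′(r_i) mod 11^{i+2}, where f′(x) = 3x². Iterate:
  r_0 = 1 (mod 11)
  r_1 = 1 (mod 121)
  r_2 = 1211 (mod 1331)
Final: r = 1211 with f(r) ≡ 0 mod 11^3.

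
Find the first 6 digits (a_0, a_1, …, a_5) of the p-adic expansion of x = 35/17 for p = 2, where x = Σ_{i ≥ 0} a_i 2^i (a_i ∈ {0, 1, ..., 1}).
(a_0, …, a_5) = (1, 1, 0, 0, 1, 1)

v_2(35/17) = 0 (numerator and denominator both coprime to 2), so x ∈ ℤ_2^×. Compute digits iteratively via a_i = x_i mod 2, x_{i+1} = (x_i − a_i)/2, with x_0 = x:
  x_0 = 35/17;  a_0 = 1;  x_1 = (x_0 − 1)/2 = 9/17
  x_1 = 9/17;  a_1 = 1;  x_2 = (x_1 − 1)/2 = -4/17
  x_2 = -4/17;  a_2 = 0;  x_3 = (x_2 − 0)/2 = -2/17
  x_3 = -2/17;  a_3 = 0;  x_4 = (x_3 − 0)/2 = -1/17
  x_4 = -1/17;  a_4 = 1;  x_5 = (x_4 − 1)/2 = -9/17
  x_5 = -9/17;  a_5 = 1;  x_6 = (x_5 − 1)/2 = -13/17
Digits: (1, 1, 0, 0, 1, 1).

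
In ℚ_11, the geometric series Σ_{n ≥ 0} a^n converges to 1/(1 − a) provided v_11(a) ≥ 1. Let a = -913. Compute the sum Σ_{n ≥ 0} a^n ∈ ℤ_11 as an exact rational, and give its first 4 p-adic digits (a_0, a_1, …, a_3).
Σ a^n = 1/(1 − a) = 1/914;  first 4 digits = (1, 5, 6, 2)

v_11(a) = 1 ≥ 1, so the series converges in ℤ_11 to 1/(1 − a) = 1/(1 − (-913)) = 1/914. Expand this rational in ℤ_11: compute digits iteratively via d_i = x_i mod 11, x_{i+1} = (x_i − d_i)/11. The first 4 digits are (1, 5, 6, 2).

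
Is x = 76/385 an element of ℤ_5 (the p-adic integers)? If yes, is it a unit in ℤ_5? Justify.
x ∉ ℤ_5 (v_5(x) = -1 < 0)

ℤ_5 = {x ∈ ℚ_5 : v_5(x) ≥ 0} and ℤ_5^× = {x ∈ ℤ_5 : v_5(x) = 0}. Here v_5(76/385) = v_5(num) − v_5(den) = -1; compare against these criteria.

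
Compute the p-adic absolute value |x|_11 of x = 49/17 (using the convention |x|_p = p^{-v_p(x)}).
|49/17|_11 = 1

Step 1 — compute v_11(x) by factoring powers of 11 out of the numerator and denominator: v_11(49/17) = 0. Step 2 — apply |x|_p = p^{-v_p(x)} = 11^{0} = 1.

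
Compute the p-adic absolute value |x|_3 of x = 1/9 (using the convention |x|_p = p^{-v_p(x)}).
|1/9|_3 = 9

Step 1 — compute v_3(x) by factoring powers of 3 out of the numerator and denominator: v_3(1/9) = -2. Step 2 — apply |x|_p = p^{-v_p(x)} = 3^{2} = 9.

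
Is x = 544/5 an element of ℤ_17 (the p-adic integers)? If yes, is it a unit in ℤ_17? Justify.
x ∈ ℤ_17 but not a unit; v_17(x) = 1 > 0

ℤ_17 = {x ∈ ℚ_17 : v_17(x) ≥ 0} and ℤ_17^× = {x ∈ ℤ_17 : v_17(x) = 0}. Here v_17(544/5) = v_17(num) − v_17(den) = 1; compare against these criteria.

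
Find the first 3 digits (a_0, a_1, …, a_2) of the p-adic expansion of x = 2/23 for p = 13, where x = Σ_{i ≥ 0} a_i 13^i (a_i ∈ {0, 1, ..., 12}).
(a_0, …, a_2) = (8, 9, 10)

v_13(2/23) = 0 (numerator and denominator both coprime to 13), so x ∈ ℤ_13^×. Compute digits iteratively via a_i = x_i mod 13, x_{i+1} = (x_i − a_i)/13, with x_0 = x:
  x_0 = 2/23;  a_0 = 8;  x_1 = (x_0 − 8)/13 = -14/23
  x_1 = -14/23;  a_1 = 9;  x_2 = (x_1 − 9)/13 = -17/23
  x_2 = -17/23;  a_2 = 10;  x_3 = (x_2 − 10)/13 = -19/23
Digits: (8, 9, 10).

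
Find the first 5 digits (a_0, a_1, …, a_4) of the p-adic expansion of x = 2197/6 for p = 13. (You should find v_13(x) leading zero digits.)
(a_0, …, a_4) = (0, 0, 0, 11, 10)

v_13(2197/6) = 3, so a_0 = ... = a_2 = 0. Factor out: x = 13^3 · u with u = 1/6 a unit in ℤ_13. Expand u iteratively via a_{v+i} = u_i mod 13, u_{i+1} = (u_i − a_{v+i})/13:
  u_0 = 1/6;  a_3 = 11;  u_1 = (u_0 − 11)/13 = -5/6
  u_1 = -5/6;  a_4 = 10;  u_2 = (u_1 − 10)/13 = -5/6
Digits: (0, 0, 0, 11, 10).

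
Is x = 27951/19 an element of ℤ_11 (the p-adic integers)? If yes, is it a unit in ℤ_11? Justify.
x ∈ ℤ_11 but not a unit; v_11(x) = 3 > 0

ℤ_11 = {x ∈ ℚ_11 : v_11(x) ≥ 0} and ℤ_11^× = {x ∈ ℤ_11 : v_11(x) = 0}. Here v_11(27951/19) = v_11(num) − v_11(den) = 3; compare against these criteria.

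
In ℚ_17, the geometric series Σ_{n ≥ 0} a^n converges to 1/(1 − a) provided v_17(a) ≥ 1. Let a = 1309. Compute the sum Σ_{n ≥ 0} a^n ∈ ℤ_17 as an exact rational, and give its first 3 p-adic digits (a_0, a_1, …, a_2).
Σ a^n = 1/(1 − a) = -1/1308;  first 3 digits = (1, 9, 0)

v_17(a) = 1 ≥ 1, so the series converges in ℤ_17 to 1/(1 − a) = 1/(1 − 1309) = -1/1308. Expand this rational in ℤ_17: compute digits iteratively via d_i = x_i mod 17, x_{i+1} = (x_i − d_i)/17. The first 3 digits are (1, 9, 0).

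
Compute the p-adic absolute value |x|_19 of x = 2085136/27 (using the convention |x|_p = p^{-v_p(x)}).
|2085136/27|_19 = 1/130321

Step 1 — compute v_19(x) by factoring powers of 19 out of the numerator and denominator: v_19(2085136/27) = 4. Step 2 — apply |x|_p = p^{-v_p(x)} = 19^{-4} = 1/130321.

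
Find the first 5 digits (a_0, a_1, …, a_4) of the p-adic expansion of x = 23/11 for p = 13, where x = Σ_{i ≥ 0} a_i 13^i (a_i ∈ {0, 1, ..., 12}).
(a_0, …, a_4) = (8, 9, 4, 2, 1)

v_13(23/11) = 0 (numerator and denominator both coprime to 13), so x ∈ ℤ_13^×. Compute digits iteratively via a_i = x_i mod 13, x_{i+1} = (x_i − a_i)/13, with x_0 = x:
  x_0 = 23/11;  a_0 = 8;  x_1 = (x_0 − 8)/13 = -5/11
  x_1 = -5/11;  a_1 = 9;  x_2 = (x_1 − 9)/13 = -8/11
  x_2 = -8/11;  a_2 = 4;  x_3 = (x_2 − 4)/13 = -4/11
  x_3 = -4/11;  a_3 = 2;  x_4 = (x_3 − 2)/13 = -2/11
  x_4 = -2/11;  a_4 = 1;  x_5 = (x_4 − 1)/13 = -1/11
Digits: (8, 9, 4, 2, 1).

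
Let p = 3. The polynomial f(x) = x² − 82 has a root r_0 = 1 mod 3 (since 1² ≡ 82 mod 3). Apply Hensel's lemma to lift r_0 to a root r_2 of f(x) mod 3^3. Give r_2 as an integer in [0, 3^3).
r_2 = 1 (mod 27)

Hensel's recurrence: r_{i+1} = r_i − f(r_i)·(f′(r_i))^{-1} mod 3^{i+2}, with f′(x) = 2x. Iterate:
  r_0 = 1 (mod 3)
  r_1 = 1 (mod 9)
  r_2 = 1 (mod 27)
Final: r_2 = 1, and one checks f(r_2) ≡ 0 mod 3^3.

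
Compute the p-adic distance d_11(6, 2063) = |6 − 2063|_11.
d_11(6, 2063) = 1/121

Step 1 — x − y = 6 − 2063 = -2057. Step 2 — v_11(-2057) = 2 (factor: -2057 = −(11^2 · 17); the sign does not affect v_p). Step 3 — |x − y|_11 = 11^{-2} = 1/121.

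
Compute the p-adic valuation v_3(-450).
v_3(-450) = 2

v_3(n) is the largest exponent k such that 3^k divides n. Factor out: -450 = -3^2 · 50. (Sign doesn't affect v_p.) So v_3(-450) = 2.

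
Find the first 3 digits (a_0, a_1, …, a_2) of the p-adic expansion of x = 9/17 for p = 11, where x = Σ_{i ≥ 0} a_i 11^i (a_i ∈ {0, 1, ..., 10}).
(a_0, …, a_2) = (7, 2, 3)

v_11(9/17) = 0 (numerator and denominator both coprime to 11), so x ∈ ℤ_11^×. Compute digits iteratively via a_i = x_i mod 11, x_{i+1} = (x_i − a_i)/11, with x_0 = x:
  x_0 = 9/17;  a_0 = 7;  x_1 = (x_0 − 7)/11 = -10/17
  x_1 = -10/17;  a_1 = 2;  x_2 = (x_1 − 2)/11 = -4/17
  x_2 = -4/17;  a_2 = 3;  x_3 = (x_2 − 3)/11 = -5/17
Digits: (7, 2, 3).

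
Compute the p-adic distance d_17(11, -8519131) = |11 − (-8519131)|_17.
d_17(11, -8519131) = 1/1419857

Step 1 — x − y = 11 − (-8519131) = 8519142. Step 2 — v_17(8519142) = 5 (factor: 8519142 = (17^5 · 6); the sign does not affect v_p). Step 3 — |x − y|_17 = 17^{-5} = 1/1419857.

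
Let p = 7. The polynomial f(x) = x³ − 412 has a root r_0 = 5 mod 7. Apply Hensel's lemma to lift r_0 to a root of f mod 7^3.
r_2 = 131 (mod 343)

Hensel: r_{i+1} = r_i − f(r_i)/f′(r_i) mod 7^{i+2}, where f′(x) = 3x². Iterate:
  r_0 = 5 (mod 7)
  r_1 = 33 (mod 49)
  r_2 = 131 (mod 343)
Final: r = 131 with f(r) ≡ 0 mod 7^3.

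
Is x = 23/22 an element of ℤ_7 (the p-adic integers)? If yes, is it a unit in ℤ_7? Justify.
x ∈ ℤ_7^× (unit); v_7(x) = 0

ℤ_7 = {x ∈ ℚ_7 : v_7(x) ≥ 0} and ℤ_7^× = {x ∈ ℤ_7 : v_7(x) = 0}. Here v_7(23/22) = v_7(num) − v_7(den) = 0; compare against these criteria.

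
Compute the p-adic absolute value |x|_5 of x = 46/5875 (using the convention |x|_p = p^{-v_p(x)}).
|46/5875|_5 = 125

Step 1 — compute v_5(x) by factoring powers of 5 out of the numerator and denominator: v_5(46/5875) = -3. Step 2 — apply |x|_p = p^{-v_p(x)} = 5^{3} = 125.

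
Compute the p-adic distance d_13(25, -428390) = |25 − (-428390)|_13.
d_13(25, -428390) = 1/28561

Step 1 — x − y = 25 − (-428390) = 428415. Step 2 — v_13(428415) = 4 (factor: 428415 = (13^4 · 15); the sign does not affect v_p). Step 3 — |x − y|_13 = 13^{-4} = 1/28561.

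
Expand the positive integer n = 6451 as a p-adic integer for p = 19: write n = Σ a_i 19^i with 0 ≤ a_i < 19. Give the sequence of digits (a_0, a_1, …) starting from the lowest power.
(a_0, a_1, …) = (10, 16, 17)

Repeated division by 19 gives the digits low-to-high: 6451 = 10 + 16·19^1 + 17·19^2. Digit sequence: (10, 16, 17).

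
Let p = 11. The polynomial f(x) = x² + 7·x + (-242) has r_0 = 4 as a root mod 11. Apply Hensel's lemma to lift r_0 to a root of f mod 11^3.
r_2 = 719 (mod 1331)

Hensel: r_{i+1} = r_i − f(r_i)·(f′(r_i))^{-1} mod 11^{i+2}, f′(x) = 2x + 7. Iterate:
  r_0 = 4 (mod 11)
  r_1 = 114 (mod 121)
  r_2 = 719 (mod 1331)
Final: r = 719 satisfies f(r) ≡ 0 mod 11^3.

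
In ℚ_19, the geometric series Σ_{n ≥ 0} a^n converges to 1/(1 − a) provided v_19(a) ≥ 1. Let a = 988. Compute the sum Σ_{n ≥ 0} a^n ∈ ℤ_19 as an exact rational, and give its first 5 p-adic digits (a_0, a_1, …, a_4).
Σ a^n = 1/(1 − a) = -1/987;  first 5 digits = (1, 14, 8, 17, 14)

v_19(a) = 1 ≥ 1, so the series converges in ℤ_19 to 1/(1 − a) = 1/(1 − 988) = -1/987. Expand this rational in ℤ_19: compute digits iteratively via d_i = x_i mod 19, x_{i+1} = (x_i − d_i)/19. The first 5 digits are (1, 14, 8, 17, 14).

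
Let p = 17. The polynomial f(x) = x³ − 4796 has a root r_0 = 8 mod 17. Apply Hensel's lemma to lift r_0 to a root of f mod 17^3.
r_2 = 2830 (mod 4913)

Hensel: r_{i+1} = r_i − f(r_i)/f′(r_i) mod 17^{i+2}, where f′(x) = 3x². Iterate:
  r_0 = 8 (mod 17)
  r_1 = 229 (mod 289)
  r_2 = 2830 (mod 4913)
Final: r = 2830 with f(r) ≡ 0 mod 17^3.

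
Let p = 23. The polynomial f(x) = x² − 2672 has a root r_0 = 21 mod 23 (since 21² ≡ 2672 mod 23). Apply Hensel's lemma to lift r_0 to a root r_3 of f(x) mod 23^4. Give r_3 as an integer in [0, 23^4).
r_3 = 271766 (mod 279841)

Hensel's recurrence: r_{i+1} = r_i − f(r_i)·(f′(r_i))^{-1} mod 23^{i+2}, with f′(x) = 2x. Iterate:
  r_0 = 21 (mod 23)
  r_1 = 389 (mod 529)
  r_2 = 4092 (mod 12167)
  r_3 = 271766 (mod 279841)
Final: r_3 = 271766, and one checks f(r_3) ≡ 0 mod 23^4.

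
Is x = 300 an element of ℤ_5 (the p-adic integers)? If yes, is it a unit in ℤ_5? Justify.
x ∈ ℤ_5 but not a unit; v_5(x) = 2 > 0

ℤ_5 = {x ∈ ℚ_5 : v_5(x) ≥ 0} and ℤ_5^× = {x ∈ ℤ_5 : v_5(x) = 0}. Here v_5(300) = v_5(num) − v_5(den) = 2; compare against these criteria.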